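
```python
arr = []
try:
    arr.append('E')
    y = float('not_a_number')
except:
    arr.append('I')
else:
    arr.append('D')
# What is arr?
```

Step-by-step execution trace:
1. try: `arr.append('E')` → arr = ['E'].
2. `y = float('not_a_number')` raises ValueError.
3. bare `except` matches → `arr.append('I')` → arr = ['E', 'I'].
4. `else` is skipped (an exception was raised).
Result: ['E', 'I']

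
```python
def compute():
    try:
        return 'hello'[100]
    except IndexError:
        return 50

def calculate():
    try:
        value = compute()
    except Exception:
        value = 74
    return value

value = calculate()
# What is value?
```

Step-by-step execution trace:
1. `calculate()` calls `compute()`.
2. In compute: `'hello'[100]` raises IndexError; `except IndexError` catches it → returns 50.
3. In calculate: `value = compute()` → value = 50. No exception reaches calculate.
4. `except Exception` is skipped; calculate returns 50.
5. value = 50.
Result: 50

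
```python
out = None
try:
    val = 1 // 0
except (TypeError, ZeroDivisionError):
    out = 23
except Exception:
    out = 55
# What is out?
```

Step-by-step execution trace:
1. `val = 1 // 0` raises ZeroDivisionError.
2. `except (TypeError, ZeroDivisionError)` matches (ZeroDivisionError is in the tuple) → out = 23.
3. `except Exception` is not reached.
Result: 23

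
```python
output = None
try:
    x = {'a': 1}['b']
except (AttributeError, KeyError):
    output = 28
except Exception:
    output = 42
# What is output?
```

Step-by-step execution trace:
1. `x = {'a': 1}['b']` raises KeyError.
2. `except (AttributeError, KeyError)` matches (KeyError is in the tuple) → output = 28.
3. `except Exception` is not reached.
Result: 28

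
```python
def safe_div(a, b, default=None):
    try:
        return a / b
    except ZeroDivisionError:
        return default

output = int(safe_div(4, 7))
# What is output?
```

Step-by-step execution trace:
1. `safe_div(4, 7)` enters try: `return 4 / 7` → returns 0.5714285714285714. No exception raised.
2. `except ZeroDivisionError` is skipped.
3. `int(0.5714285714285714)` → 0 → output = 0.
Result: 0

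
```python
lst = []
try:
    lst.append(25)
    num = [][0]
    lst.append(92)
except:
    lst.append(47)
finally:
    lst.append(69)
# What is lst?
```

Step-by-step execution trace:
1. try: `lst.append(25)` → lst = [25].
2. `num = [][0]` raises IndexError; `lst.append(92)` is not reached.
3. bare `except` matches → `lst.append(47)` → lst = [25, 47].
4. finally always runs: `lst.append(69)` → lst = [25, 47, 69].
Result: [25, 47, 69]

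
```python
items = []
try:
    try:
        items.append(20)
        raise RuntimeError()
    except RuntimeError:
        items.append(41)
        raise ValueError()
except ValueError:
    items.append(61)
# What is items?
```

Step-by-step execution trace:
1. Inner try: `items.append(20)` → items = [20].
2. `raise RuntimeError()` raises RuntimeError.
3. Inner `except RuntimeError` matches → `items.append(41)` → items = [20, 41].
4. `raise ValueError()` raises ValueError; propagates to outer try.
5. Outer `except ValueError` matches → `items.append(61)` → items = [20, 41, 61].
Result: [20, 41, 61]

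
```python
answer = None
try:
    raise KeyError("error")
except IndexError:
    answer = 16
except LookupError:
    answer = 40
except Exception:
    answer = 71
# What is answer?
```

Step-by-step execution trace:
1. `raise KeyError(...)` raises KeyError.
2. `except IndexError` does not match (KeyError is not a subclass of IndexError); skipped.
3. `except LookupError` matches (KeyError is a subclass of LookupError) → answer = 40.
4. `except Exception` is not reached.
Result: 40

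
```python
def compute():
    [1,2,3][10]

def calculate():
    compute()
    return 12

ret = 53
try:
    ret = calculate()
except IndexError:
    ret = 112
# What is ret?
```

Step-by-step execution trace:
1. ret starts at 53.
2. try: `calculate()` calls `compute()`.
3. `compute()` evaluates `[1,2,3][10]`, which raises IndexError; it propagates through calculate (uncaught).
4. `return 12` in calculate is not reached; the assignment to ret does not complete.
5. `except IndexError` matches → ret = 112.
Result: 112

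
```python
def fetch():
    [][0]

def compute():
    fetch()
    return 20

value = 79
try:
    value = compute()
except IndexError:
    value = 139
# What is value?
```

Step-by-step execution trace:
1. value starts at 79.
2. try: `compute()` calls `fetch()`.
3. `fetch()` evaluates `[][0]`, which raises IndexError; it propagates through compute (uncaught).
4. `return 20` in compute is not reached; the assignment to value does not complete.
5. `except IndexError` matches → value = 139.
Result: 139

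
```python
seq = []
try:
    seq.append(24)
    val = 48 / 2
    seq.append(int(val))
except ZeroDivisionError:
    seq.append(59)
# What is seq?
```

Step-by-step execution trace:
1. try: `seq.append(24)` → seq = [24].
2. `val = 48 / 2` → val = 24.0. No exception raised.
3. `seq.append(int(val))` → seq = [24, 24].
4. `except ZeroDivisionError` is skipped (no exception was raised).
Result: [24, 24]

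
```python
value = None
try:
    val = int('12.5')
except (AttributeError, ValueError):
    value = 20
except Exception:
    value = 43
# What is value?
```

Step-by-step execution trace:
1. `val = int('12.5')` raises ValueError.
2. `except (AttributeError, ValueError)` matches (ValueError is in the tuple) → value = 20.
3. `except Exception` is not reached.
Result: 20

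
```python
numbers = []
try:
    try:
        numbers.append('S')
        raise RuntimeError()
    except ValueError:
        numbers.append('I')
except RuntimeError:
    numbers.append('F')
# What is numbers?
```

Step-by-step execution trace:
1. Inner try: `numbers.append('S')` → numbers = ['S'].
2. `raise RuntimeError()` raises RuntimeError.
3. Inner `except ValueError` does not match RuntimeError; exception propagates to outer try.
4. Outer `except RuntimeError` matches → `numbers.append('F')` → numbers = ['S', 'F'].
Result: ['S', 'F']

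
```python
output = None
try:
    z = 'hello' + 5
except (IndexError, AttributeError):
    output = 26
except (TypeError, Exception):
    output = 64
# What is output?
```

Step-by-step execution trace:
1. `z = 'hello' + 5` raises TypeError.
2. `except (IndexError, AttributeError)` does not match TypeError; skipped.
3. `except (TypeError, Exception)` matches (TypeError is in the tuple) → output = 64.
Result: 64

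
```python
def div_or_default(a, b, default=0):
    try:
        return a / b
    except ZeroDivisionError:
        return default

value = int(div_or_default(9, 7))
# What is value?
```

Step-by-step execution trace:
1. `div_or_default(9, 7)` enters try: `return 9 / 7` → returns 1.2857142857142858. No exception raised.
2. `except ZeroDivisionError` is skipped.
3. `int(1.2857142857142858)` → 1 → value = 1.
Result: 1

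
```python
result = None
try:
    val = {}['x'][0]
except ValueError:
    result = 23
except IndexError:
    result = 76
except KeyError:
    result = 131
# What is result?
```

Step-by-step execution trace:
1. `val = {}['x'][0]` raises KeyError.
2. `except ValueError` does not match KeyError; skipped.
3. `except IndexError` does not match KeyError; skipped.
4. `except KeyError` matches → result = 131.
Result: 131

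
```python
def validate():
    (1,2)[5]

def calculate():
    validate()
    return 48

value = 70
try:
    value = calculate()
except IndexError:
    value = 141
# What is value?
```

Step-by-step execution trace:
1. value starts at 70.
2. try: `calculate()` calls `validate()`.
3. `validate()` evaluates `(1,2)[5]`, which raises IndexError; it propagates through calculate (uncaught).
4. `return 48` in calculate is not reached; the assignment to value does not complete.
5. `except IndexError` matches → value = 141.
Result: 141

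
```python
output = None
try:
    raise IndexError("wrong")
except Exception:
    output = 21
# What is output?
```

Step-by-step execution trace:
1. `raise IndexError(...)` raises IndexError.
2. `except Exception` matches (IndexError is a subclass of Exception) → output = 21.
Result: 21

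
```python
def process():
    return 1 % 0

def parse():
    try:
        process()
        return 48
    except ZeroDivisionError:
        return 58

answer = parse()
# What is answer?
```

Step-by-step execution trace:
1. `parse()` calls `process()`.
2. `process()` evaluates `1 % 0`, which raises ZeroDivisionError; it propagates to the caller.
3. `return 48` is not reached.
4. `except ZeroDivisionError` in parse matches → returns 58.
5. answer = 58.
Result: 58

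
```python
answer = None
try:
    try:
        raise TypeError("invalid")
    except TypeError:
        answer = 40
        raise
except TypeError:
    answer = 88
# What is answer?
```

Step-by-step execution trace:
1. Inner try: `raise TypeError("invalid")` raises TypeError.
2. Inner `except TypeError` matches → answer = 40.
3. bare `raise` re-raises the same TypeError.
4. Outer `except TypeError` matches → answer = 88.
Result: 88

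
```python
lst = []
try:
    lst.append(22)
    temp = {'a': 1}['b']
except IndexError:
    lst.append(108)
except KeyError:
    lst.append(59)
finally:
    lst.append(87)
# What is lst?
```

Step-by-step execution trace:
1. try: `lst.append(22)` → lst = [22].
2. `temp = {'a': 1}['b']` raises KeyError.
3. `except IndexError` does not match KeyError; skipped.
4. `except KeyError` matches → `lst.append(59)` → lst = [22, 59].
5. finally always runs: `lst.append(87)` → lst = [22, 59, 87].
Result: [22, 59, 87]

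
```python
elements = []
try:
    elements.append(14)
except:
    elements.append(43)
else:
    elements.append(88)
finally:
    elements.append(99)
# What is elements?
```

Step-by-step execution trace:
1. try: `elements.append(14)` → elements = [14]. No exception raised.
2. `except` is skipped.
3. `else` runs: `elements.append(88)` → elements = [14, 88].
4. `finally` always runs: `elements.append(99)` → elements = [14, 88, 99].
Result: [14, 88, 99]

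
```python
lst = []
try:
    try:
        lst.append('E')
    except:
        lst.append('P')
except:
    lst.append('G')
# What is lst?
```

Step-by-step execution trace:
1. Inner try: `lst.append('E')` → lst = ['E']. No exception raised.
2. Inner `except` is skipped.
3. Inner try completes normally; outer `except` is skipped.
Result: ['E']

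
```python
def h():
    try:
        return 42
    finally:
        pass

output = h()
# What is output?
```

Step-by-step execution trace:
1. `h()` enters try: `return 42` sets pending return value 42.
2. Before returning, `finally: pass` runs (no effect).
3. h() returns 42 → output = 42.
Result: 42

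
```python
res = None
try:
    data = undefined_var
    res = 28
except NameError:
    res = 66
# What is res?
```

Step-by-step execution trace:
1. `data = undefined_var` raises NameError.
2. `res = 28` is not reached.
3. `except NameError` matches → res = 66.
Result: 66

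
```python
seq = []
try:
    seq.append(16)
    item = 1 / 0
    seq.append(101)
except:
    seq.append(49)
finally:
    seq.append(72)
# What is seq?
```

Step-by-step execution trace:
1. try: `seq.append(16)` → seq = [16].
2. `item = 1 / 0` raises ZeroDivisionError; `seq.append(101)` is not reached.
3. bare `except` matches → `seq.append(49)` → seq = [16, 49].
4. finally always runs: `seq.append(72)` → seq = [16, 49, 72].
Result: [16, 49, 72]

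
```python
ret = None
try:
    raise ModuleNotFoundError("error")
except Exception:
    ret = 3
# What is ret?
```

Step-by-step execution trace:
1. `raise ModuleNotFoundError(...)` raises ModuleNotFoundError.
2. `except Exception` matches (ModuleNotFoundError is a subclass of Exception) → ret = 3.
Result: 3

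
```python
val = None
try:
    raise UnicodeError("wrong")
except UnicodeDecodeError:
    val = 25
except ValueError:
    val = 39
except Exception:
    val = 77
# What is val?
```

Step-by-step execution trace:
1. `raise UnicodeError(...)` raises UnicodeError.
2. `except UnicodeDecodeError` does not match (UnicodeError is not a subclass of UnicodeDecodeError); skipped.
3. `except ValueError` matches (UnicodeError is a subclass of ValueError) → val = 39.
4. `except Exception` is not reached.
Result: 39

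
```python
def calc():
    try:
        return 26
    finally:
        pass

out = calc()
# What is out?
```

Step-by-step execution trace:
1. `calc()` enters try: `return 26` sets pending return value 26.
2. Before returning, `finally: pass` runs (no effect).
3. calc() returns 26 → out = 26.
Result: 26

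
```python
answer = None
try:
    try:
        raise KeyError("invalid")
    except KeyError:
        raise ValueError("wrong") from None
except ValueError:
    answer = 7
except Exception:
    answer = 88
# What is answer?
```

Step-by-step execution trace:
1. Inner try raises KeyError; inner `except KeyError` catches it.
2. `raise ValueError(...) from None` raises ValueError (from None suppresses __context__, but the active exception is still ValueError).
3. Outer `except ValueError` matches → answer = 7.
4. `except Exception` is not reached.
Result: 7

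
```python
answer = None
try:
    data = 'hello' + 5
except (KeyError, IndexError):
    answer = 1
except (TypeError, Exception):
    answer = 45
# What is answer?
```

Step-by-step execution trace:
1. `data = 'hello' + 5` raises TypeError.
2. `except (KeyError, IndexError)` does not match TypeError; skipped.
3. `except (TypeError, Exception)` matches (TypeError is in the tuple) → answer = 45.
Result: 45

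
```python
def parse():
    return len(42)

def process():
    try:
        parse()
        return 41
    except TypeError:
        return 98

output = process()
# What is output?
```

Step-by-step execution trace:
1. `process()` calls `parse()`.
2. `parse()` evaluates `len(42)`, which raises TypeError; it propagates to the caller.
3. `return 41` is not reached.
4. `except TypeError` in process matches → returns 98.
5. output = 98.
Result: 98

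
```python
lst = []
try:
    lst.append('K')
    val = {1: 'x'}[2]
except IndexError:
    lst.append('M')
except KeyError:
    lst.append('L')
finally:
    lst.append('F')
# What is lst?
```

Step-by-step execution trace:
1. try: `lst.append('K')` → lst = ['K'].
2. `val = {1: 'x'}[2]` raises KeyError.
3. `except IndexError` does not match KeyError; skipped.
4. `except KeyError` matches → `lst.append('L')` → lst = ['K', 'L'].
5. finally always runs: `lst.append('F')` → lst = ['K', 'L', 'F'].
Result: ['K', 'L', 'F']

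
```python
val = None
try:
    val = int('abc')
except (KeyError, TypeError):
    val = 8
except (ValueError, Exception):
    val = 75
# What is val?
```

Step-by-step execution trace:
1. `val = int('abc')` raises ValueError.
2. `except (KeyError, TypeError)` does not match ValueError; skipped.
3. `except (ValueError, Exception)` matches (ValueError is in the tuple) → val = 75.
Result: 75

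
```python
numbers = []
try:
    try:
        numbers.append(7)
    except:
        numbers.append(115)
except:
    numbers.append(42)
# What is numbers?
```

Step-by-step execution trace:
1. Inner try: `numbers.append(7)` → numbers = [7]. No exception raised.
2. Inner `except` is skipped.
3. Inner try completes normally; outer `except` is skipped.
Result: [7]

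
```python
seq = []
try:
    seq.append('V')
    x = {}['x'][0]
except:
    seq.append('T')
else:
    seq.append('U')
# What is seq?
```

Step-by-step execution trace:
1. try: `seq.append('V')` → seq = ['V'].
2. `x = {}['x'][0]` raises KeyError.
3. bare `except` matches → `seq.append('T')` → seq = ['V', 'T'].
4. `else` is skipped (an exception was raised).
Result: ['V', 'T']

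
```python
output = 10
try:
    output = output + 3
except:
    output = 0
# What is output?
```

Step-by-step execution trace:
1. output starts at 10.
2. try: `output = output + 3` → output = 13. No exception raised.
3. `except` is skipped.
Result: 13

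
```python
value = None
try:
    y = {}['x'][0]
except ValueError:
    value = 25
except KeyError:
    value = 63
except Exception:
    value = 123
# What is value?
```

Step-by-step execution trace:
1. `y = {}['x'][0]` raises KeyError.
2. `except ValueError` does not match KeyError; skipped.
3. `except KeyError` matches → value = 63.
4. Remaining except clauses are skipped.
Result: 63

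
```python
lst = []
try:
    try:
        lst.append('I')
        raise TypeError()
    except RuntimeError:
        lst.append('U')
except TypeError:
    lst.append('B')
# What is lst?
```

Step-by-step execution trace:
1. Inner try: `lst.append('I')` → lst = ['I'].
2. `raise TypeError()` raises TypeError.
3. Inner `except RuntimeError` does not match TypeError; exception propagates to outer try.
4. Outer `except TypeError` matches → `lst.append('B')` → lst = ['I', 'B'].
Result: ['I', 'B']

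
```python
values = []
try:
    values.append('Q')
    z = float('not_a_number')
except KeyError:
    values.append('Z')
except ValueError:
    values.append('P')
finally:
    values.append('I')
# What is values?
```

Step-by-step execution trace:
1. try: `values.append('Q')` → values = ['Q'].
2. `z = float('not_a_number')` raises ValueError.
3. `except KeyError` does not match ValueError; skipped.
4. `except ValueError` matches → `values.append('P')` → values = ['Q', 'P'].
5. finally always runs: `values.append('I')` → values = ['Q', 'P', 'I'].
Result: ['Q', 'P', 'I']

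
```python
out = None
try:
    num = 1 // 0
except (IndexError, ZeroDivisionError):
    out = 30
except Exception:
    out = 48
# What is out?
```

Step-by-step execution trace:
1. `num = 1 // 0` raises ZeroDivisionError.
2. `except (IndexError, ZeroDivisionError)` matches (ZeroDivisionError is in the tuple) → out = 30.
3. `except Exception` is not reached.
Result: 30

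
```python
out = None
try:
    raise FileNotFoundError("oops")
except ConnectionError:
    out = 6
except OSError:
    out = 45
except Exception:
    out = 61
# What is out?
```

Step-by-step execution trace:
1. `raise FileNotFoundError(...)` raises FileNotFoundError.
2. `except ConnectionError` does not match (FileNotFoundError is not a subclass of ConnectionError); skipped.
3. `except OSError` matches (FileNotFoundError is a subclass of OSError) → out = 45.
4. `except Exception` is not reached.
Result: 45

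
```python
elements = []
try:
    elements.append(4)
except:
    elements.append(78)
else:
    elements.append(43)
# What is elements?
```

Step-by-step execution trace:
1. try: `elements.append(4)` → elements = [4]. No exception raised.
2. `except` is skipped.
3. `else` runs (try completed without exception): `elements.append(43)` → elements = [4, 43].
Result: [4, 43]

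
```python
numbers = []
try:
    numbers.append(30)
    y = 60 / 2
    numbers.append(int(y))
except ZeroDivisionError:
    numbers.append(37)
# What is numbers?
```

Step-by-step execution trace:
1. try: `numbers.append(30)` → numbers = [30].
2. `y = 60 / 2` → y = 30.0. No exception raised.
3. `numbers.append(int(y))` → numbers = [30, 30].
4. `except ZeroDivisionError` is skipped (no exception was raised).
Result: [30, 30]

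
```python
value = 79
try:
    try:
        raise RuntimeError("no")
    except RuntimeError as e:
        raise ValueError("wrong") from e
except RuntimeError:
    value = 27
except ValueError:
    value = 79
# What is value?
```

Step-by-step execution trace:
1. Inner try raises RuntimeError; inner `except RuntimeError as e` catches it.
2. `raise ValueError(...) from e` raises ValueError (RuntimeError is attached as __cause__, but only ValueError is active).
3. Outer `except RuntimeError` does not match ValueError; skipped.
4. Outer `except ValueError` matches → value = 79.
Result: 79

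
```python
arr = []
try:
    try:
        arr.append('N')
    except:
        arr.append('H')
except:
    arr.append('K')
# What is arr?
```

Step-by-step execution trace:
1. Inner try: `arr.append('N')` → arr = ['N']. No exception raised.
2. Inner `except` is skipped.
3. Inner try completes normally; outer `except` is skipped.
Result: ['N']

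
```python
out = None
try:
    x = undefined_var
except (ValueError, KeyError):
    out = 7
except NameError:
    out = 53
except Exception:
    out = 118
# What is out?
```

Step-by-step execution trace:
1. `x = undefined_var` raises NameError.
2. `except (ValueError, KeyError)` does not match NameError; skipped.
3. `except NameError` matches (exact type match) → out = 53.
4. `except Exception` is not reached.
Result: 53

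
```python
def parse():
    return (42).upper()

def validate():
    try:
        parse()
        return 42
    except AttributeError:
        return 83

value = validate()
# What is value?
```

Step-by-step execution trace:
1. `validate()` calls `parse()`.
2. `parse()` evaluates `(42).upper()`, which raises AttributeError; it propagates to the caller.
3. `return 42` is not reached.
4. `except AttributeError` in validate matches → returns 83.
5. value = 83.
Result: 83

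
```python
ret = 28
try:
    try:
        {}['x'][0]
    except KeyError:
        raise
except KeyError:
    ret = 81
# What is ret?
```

Step-by-step execution trace:
1. Inner try: `{}['x'][0]` raises KeyError.
2. Inner `except KeyError` matches; bare `raise` re-raises the same KeyError.
3. Outer `except KeyError` matches → ret = 81.
Result: 81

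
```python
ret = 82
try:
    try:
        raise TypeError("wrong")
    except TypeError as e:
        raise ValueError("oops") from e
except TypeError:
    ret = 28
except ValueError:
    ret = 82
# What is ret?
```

Step-by-step execution trace:
1. Inner try raises TypeError; inner `except TypeError as e` catches it.
2. `raise ValueError(...) from e` raises ValueError (TypeError is attached as __cause__, but only ValueError is active).
3. Outer `except TypeError` does not match ValueError; skipped.
4. Outer `except ValueError` matches → ret = 82.
Result: 82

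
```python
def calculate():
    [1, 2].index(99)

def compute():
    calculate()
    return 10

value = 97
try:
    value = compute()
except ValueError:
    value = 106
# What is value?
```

Step-by-step execution trace:
1. value starts at 97.
2. try: `compute()` calls `calculate()`.
3. `calculate()` evaluates `[1, 2].index(99)`, which raises ValueError; it propagates through compute (uncaught).
4. `return 10` in compute is not reached; the assignment to value does not complete.
5. `except ValueError` matches → value = 106.
Result: 106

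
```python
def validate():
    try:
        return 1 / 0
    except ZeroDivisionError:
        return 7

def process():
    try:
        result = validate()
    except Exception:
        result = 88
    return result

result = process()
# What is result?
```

Step-by-step execution trace:
1. `process()` calls `validate()`.
2. In validate: `1 / 0` raises ZeroDivisionError; `except ZeroDivisionError` catches it → returns 7.
3. In process: `result = validate()` → result = 7. No exception reaches process.
4. `except Exception` is skipped; process returns 7.
5. result = 7.
Result: 7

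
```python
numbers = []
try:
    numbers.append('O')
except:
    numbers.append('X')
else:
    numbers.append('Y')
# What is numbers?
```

Step-by-step execution trace:
1. try: `numbers.append('O')` → numbers = ['O']. No exception raised.
2. `except` is skipped.
3. `else` runs (try completed without exception): `numbers.append('Y')` → numbers = ['O', 'Y'].
Result: ['O', 'Y']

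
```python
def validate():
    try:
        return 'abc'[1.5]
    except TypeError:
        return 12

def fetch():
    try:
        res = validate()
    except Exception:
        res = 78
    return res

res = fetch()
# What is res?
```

Step-by-step execution trace:
1. `fetch()` calls `validate()`.
2. In validate: `'abc'[1.5]` raises TypeError; `except TypeError` catches it → returns 12.
3. In fetch: `res = validate()` → res = 12. No exception reaches fetch.
4. `except Exception` is skipped; fetch returns 12.
5. res = 12.
Result: 12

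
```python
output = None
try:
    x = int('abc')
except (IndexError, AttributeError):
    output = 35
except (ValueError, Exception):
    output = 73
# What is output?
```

Step-by-step execution trace:
1. `x = int('abc')` raises ValueError.
2. `except (IndexError, AttributeError)` does not match ValueError; skipped.
3. `except (ValueError, Exception)` matches (ValueError is in the tuple) → output = 73.
Result: 73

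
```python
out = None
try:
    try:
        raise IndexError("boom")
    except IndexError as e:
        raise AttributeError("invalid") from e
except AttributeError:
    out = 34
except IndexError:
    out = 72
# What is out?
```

Step-by-step execution trace:
1. Inner try raises IndexError; inner `except IndexError as e` catches it.
2. `raise AttributeError(...) from e` raises AttributeError (IndexError is attached as __cause__, but only AttributeError is active).
3. Outer `except AttributeError` matches → out = 34.
4. `except IndexError` is not reached.
Result: 34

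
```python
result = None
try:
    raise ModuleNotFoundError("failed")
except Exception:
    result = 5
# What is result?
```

Step-by-step execution trace:
1. `raise ModuleNotFoundError(...)` raises ModuleNotFoundError.
2. `except Exception` matches (ModuleNotFoundError is a subclass of Exception) → result = 5.
Result: 5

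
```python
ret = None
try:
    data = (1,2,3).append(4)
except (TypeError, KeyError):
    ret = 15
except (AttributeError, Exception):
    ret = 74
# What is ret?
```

Step-by-step execution trace:
1. `data = (1,2,3).append(4)` raises AttributeError.
2. `except (TypeError, KeyError)` does not match AttributeError; skipped.
3. `except (AttributeError, Exception)` matches (AttributeError is in the tuple) → ret = 74.
Result: 74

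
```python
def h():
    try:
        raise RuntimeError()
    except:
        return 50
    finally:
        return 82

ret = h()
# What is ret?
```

Step-by-step execution trace:
1. `h()` enters try: `raise RuntimeError()` raises RuntimeError.
2. bare `except` matches → `return 50` sets pending return value 50.
3. Before returning, `finally: return 82` runs and overrides the pending return.
4. h() returns 82 → ret = 82.
Result: 82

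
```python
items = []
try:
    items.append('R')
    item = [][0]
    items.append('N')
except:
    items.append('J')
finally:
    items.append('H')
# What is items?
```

Step-by-step execution trace:
1. try: `items.append('R')` → items = ['R'].
2. `item = [][0]` raises IndexError; `items.append('N')` is not reached.
3. bare `except` matches → `items.append('J')` → items = ['R', 'J'].
4. finally always runs: `items.append('H')` → items = ['R', 'J', 'H'].
Result: ['R', 'J', 'H']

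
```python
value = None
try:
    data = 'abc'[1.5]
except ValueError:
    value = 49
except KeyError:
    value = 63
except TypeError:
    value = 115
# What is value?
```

Step-by-step execution trace:
1. `data = 'abc'[1.5]` raises TypeError.
2. `except ValueError` does not match TypeError; skipped.
3. `except KeyError` does not match TypeError; skipped.
4. `except TypeError` matches → value = 115.
Result: 115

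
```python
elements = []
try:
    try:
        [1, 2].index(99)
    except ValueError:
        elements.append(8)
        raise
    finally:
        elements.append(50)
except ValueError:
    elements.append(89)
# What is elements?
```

Step-by-step execution trace:
1. Inner try: `[1, 2].index(99)` raises ValueError.
2. Inner `except ValueError` matches → `elements.append(8)` → elements = [8].
3. bare `raise` re-raises ValueError.
4. Inner `finally` runs during unwinding: `elements.append(50)` → elements = [8, 50].
5. Outer `except ValueError` matches → `elements.append(89)` → elements = [8, 50, 89].
Result: [8, 50, 89]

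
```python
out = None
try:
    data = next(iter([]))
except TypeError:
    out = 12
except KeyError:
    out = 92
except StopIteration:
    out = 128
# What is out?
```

Step-by-step execution trace:
1. `data = next(iter([]))` raises StopIteration.
2. `except TypeError` does not match StopIteration; skipped.
3. `except KeyError` does not match StopIteration; skipped.
4. `except StopIteration` matches → out = 128.
Result: 128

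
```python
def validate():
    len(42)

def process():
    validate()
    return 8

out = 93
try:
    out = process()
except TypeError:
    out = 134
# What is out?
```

Step-by-step execution trace:
1. out starts at 93.
2. try: `process()` calls `validate()`.
3. `validate()` evaluates `len(42)`, which raises TypeError; it propagates through process (uncaught).
4. `return 8` in process is not reached; the assignment to out does not complete.
5. `except TypeError` matches → out = 134.
Result: 134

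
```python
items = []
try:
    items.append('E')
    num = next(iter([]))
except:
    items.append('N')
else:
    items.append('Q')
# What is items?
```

Step-by-step execution trace:
1. try: `items.append('E')` → items = ['E'].
2. `num = next(iter([]))` raises StopIteration.
3. bare `except` matches → `items.append('N')` → items = ['E', 'N'].
4. `else` is skipped (an exception was raised).
Result: ['E', 'N']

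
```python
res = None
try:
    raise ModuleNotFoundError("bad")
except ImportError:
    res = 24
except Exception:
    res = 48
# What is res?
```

Step-by-step execution trace:
1. `raise ModuleNotFoundError(...)` raises ModuleNotFoundError.
2. `except ImportError` matches (ModuleNotFoundError is a subclass of ImportError) → res = 24.
3. `except Exception` is not reached.
Result: 24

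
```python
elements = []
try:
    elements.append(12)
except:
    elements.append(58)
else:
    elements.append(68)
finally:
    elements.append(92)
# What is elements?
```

Step-by-step execution trace:
1. try: `elements.append(12)` → elements = [12]. No exception raised.
2. `except` is skipped.
3. `else` runs: `elements.append(68)` → elements = [12, 68].
4. `finally` always runs: `elements.append(92)` → elements = [12, 68, 92].
Result: [12, 68, 92]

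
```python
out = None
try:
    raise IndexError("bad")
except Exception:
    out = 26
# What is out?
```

Step-by-step execution trace:
1. `raise IndexError(...)` raises IndexError.
2. `except Exception` matches (IndexError is a subclass of Exception) → out = 26.
Result: 26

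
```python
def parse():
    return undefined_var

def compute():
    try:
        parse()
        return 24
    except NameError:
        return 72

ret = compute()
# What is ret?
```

Step-by-step execution trace:
1. `compute()` calls `parse()`.
2. `parse()` evaluates `undefined_var`, which raises NameError; it propagates to the caller.
3. `return 24` is not reached.
4. `except NameError` in compute matches → returns 72.
5. ret = 72.
Result: 72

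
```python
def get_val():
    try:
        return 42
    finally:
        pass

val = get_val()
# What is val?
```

Step-by-step execution trace:
1. `get_val()` enters try: `return 42` sets pending return value 42.
2. Before returning, `finally: pass` runs (no effect).
3. get_val() returns 42 → val = 42.
Result: 42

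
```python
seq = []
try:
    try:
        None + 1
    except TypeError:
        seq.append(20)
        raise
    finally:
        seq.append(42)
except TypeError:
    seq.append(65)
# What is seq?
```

Step-by-step execution trace:
1. Inner try: `None + 1` raises TypeError.
2. Inner `except TypeError` matches → `seq.append(20)` → seq = [20].
3. bare `raise` re-raises TypeError.
4. Inner `finally` runs during unwinding: `seq.append(42)` → seq = [20, 42].
5. Outer `except TypeError` matches → `seq.append(65)` → seq = [20, 42, 65].
Result: [20, 42, 65]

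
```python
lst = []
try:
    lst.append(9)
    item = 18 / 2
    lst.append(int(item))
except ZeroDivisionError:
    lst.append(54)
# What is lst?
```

Step-by-step execution trace:
1. try: `lst.append(9)` → lst = [9].
2. `item = 18 / 2` → item = 9.0. No exception raised.
3. `lst.append(int(item))` → lst = [9, 9].
4. `except ZeroDivisionError` is skipped (no exception was raised).
Result: [9, 9]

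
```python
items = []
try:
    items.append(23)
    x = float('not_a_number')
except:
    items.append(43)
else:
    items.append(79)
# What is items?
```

Step-by-step execution trace:
1. try: `items.append(23)` → items = [23].
2. `x = float('not_a_number')` raises ValueError.
3. bare `except` matches → `items.append(43)` → items = [23, 43].
4. `else` is skipped (an exception was raised).
Result: [23, 43]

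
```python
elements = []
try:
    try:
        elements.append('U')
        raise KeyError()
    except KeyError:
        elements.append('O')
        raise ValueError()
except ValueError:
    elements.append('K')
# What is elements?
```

Step-by-step execution trace:
1. Inner try: `elements.append('U')` → elements = ['U'].
2. `raise KeyError()` raises KeyError.
3. Inner `except KeyError` matches → `elements.append('O')` → elements = ['U', 'O'].
4. `raise ValueError()` raises ValueError; propagates to outer try.
5. Outer `except ValueError` matches → `elements.append('K')` → elements = ['U', 'O', 'K'].
Result: ['U', 'O', 'K']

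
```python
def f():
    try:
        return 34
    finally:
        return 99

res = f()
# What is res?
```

Step-by-step execution trace:
1. `f()` enters try: `return 34` sets pending return value 34.
2. Before returning, `finally: return 99` runs and overrides the pending return.
3. f() returns 99 → res = 99.
Result: 99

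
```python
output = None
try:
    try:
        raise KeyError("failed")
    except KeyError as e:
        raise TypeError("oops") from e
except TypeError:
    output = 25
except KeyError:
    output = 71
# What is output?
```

Step-by-step execution trace:
1. Inner try raises KeyError; inner `except KeyError as e` catches it.
2. `raise TypeError(...) from e` raises TypeError (KeyError is attached as __cause__, but only TypeError is active).
3. Outer `except TypeError` matches → output = 25.
4. `except KeyError` is not reached.
Result: 25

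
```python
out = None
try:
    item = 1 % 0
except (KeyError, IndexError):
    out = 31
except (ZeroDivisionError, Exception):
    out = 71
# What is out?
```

Step-by-step execution trace:
1. `item = 1 % 0` raises ZeroDivisionError.
2. `except (KeyError, IndexError)` does not match ZeroDivisionError; skipped.
3. `except (ZeroDivisionError, Exception)` matches (ZeroDivisionError is in the tuple) → out = 71.
Result: 71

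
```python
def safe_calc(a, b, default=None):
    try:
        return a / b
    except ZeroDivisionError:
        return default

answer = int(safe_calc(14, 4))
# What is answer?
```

Step-by-step execution trace:
1. `safe_calc(14, 4)` enters try: `return 14 / 4` → returns 3.5. No exception raised.
2. `except ZeroDivisionError` is skipped.
3. `int(3.5)` → 3 → answer = 3.
Result: 3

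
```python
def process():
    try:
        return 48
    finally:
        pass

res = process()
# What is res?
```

Step-by-step execution trace:
1. `process()` enters try: `return 48` sets pending return value 48.
2. Before returning, `finally: pass` runs (no effect).
3. process() returns 48 → res = 48.
Result: 48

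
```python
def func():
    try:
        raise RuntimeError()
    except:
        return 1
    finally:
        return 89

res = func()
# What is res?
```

Step-by-step execution trace:
1. `func()` enters try: `raise RuntimeError()` raises RuntimeError.
2. bare `except` matches → `return 1` sets pending return value 1.
3. Before returning, `finally: return 89` runs and overrides the pending return.
4. func() returns 89 → res = 89.
Result: 89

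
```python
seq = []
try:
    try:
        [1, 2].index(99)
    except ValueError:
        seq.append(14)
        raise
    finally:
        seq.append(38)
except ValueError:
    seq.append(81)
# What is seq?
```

Step-by-step execution trace:
1. Inner try: `[1, 2].index(99)` raises ValueError.
2. Inner `except ValueError` matches → `seq.append(14)` → seq = [14].
3. bare `raise` re-raises ValueError.
4. Inner `finally` runs during unwinding: `seq.append(38)` → seq = [14, 38].
5. Outer `except ValueError` matches → `seq.append(81)` → seq = [14, 38, 81].
Result: [14, 38, 81]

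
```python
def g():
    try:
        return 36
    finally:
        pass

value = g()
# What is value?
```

Step-by-step execution trace:
1. `g()` enters try: `return 36` sets pending return value 36.
2. Before returning, `finally: pass` runs (no effect).
3. g() returns 36 → value = 36.
Result: 36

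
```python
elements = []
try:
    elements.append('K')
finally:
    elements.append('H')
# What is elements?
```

Step-by-step execution trace:
1. try: `elements.append('K')` → elements = ['K'].
2. The try body completes without raising.
3. finally always runs: `elements.append('H')` → elements = ['K', 'H'].
Result: ['K', 'H']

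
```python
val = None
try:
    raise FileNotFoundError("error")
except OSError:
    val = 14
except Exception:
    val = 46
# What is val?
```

Step-by-step execution trace:
1. `raise FileNotFoundError(...)` raises FileNotFoundError.
2. `except OSError` matches (FileNotFoundError is a subclass of OSError) → val = 14.
3. `except Exception` is not reached.
Result: 14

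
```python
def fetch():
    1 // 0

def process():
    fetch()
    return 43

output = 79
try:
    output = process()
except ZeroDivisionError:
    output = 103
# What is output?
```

Step-by-step execution trace:
1. output starts at 79.
2. try: `process()` calls `fetch()`.
3. `fetch()` evaluates `1 // 0`, which raises ZeroDivisionError; it propagates through process (uncaught).
4. `return 43` in process is not reached; the assignment to output does not complete.
5. `except ZeroDivisionError` matches → output = 103.
Result: 103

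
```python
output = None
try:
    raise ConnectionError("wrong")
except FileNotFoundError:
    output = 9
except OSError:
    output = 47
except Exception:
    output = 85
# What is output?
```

Step-by-step execution trace:
1. `raise ConnectionError(...)` raises ConnectionError.
2. `except FileNotFoundError` does not match (ConnectionError is not a subclass of FileNotFoundError); skipped.
3. `except OSError` matches (ConnectionError is a subclass of OSError) → output = 47.
4. `except Exception` is not reached.
Result: 47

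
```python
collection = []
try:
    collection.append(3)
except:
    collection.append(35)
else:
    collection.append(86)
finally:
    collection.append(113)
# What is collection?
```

Step-by-step execution trace:
1. try: `collection.append(3)` → collection = [3]. No exception raised.
2. `except` is skipped.
3. `else` runs: `collection.append(86)` → collection = [3, 86].
4. `finally` always runs: `collection.append(113)` → collection = [3, 86, 113].
Result: [3, 86, 113]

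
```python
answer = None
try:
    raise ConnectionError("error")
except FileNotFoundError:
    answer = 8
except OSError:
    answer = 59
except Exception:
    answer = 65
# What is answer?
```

Step-by-step execution trace:
1. `raise ConnectionError(...)` raises ConnectionError.
2. `except FileNotFoundError` does not match (ConnectionError is not a subclass of FileNotFoundError); skipped.
3. `except OSError` matches (ConnectionError is a subclass of OSError) → answer = 59.
4. `except Exception` is not reached.
Result: 59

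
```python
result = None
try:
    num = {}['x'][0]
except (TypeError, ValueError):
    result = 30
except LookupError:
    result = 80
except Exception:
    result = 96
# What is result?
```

Step-by-step execution trace:
1. `num = {}['x'][0]` raises KeyError.
2. `except (TypeError, ValueError)` does not match KeyError; skipped.
3. `except LookupError` matches (KeyError is a subclass of LookupError) → result = 80.
4. `except Exception` is not reached.
Result: 80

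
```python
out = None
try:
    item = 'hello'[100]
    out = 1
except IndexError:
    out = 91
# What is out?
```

Step-by-step execution trace:
1. `item = 'hello'[100]` raises IndexError.
2. `out = 1` is not reached.
3. `except IndexError` matches → out = 91.
Result: 91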